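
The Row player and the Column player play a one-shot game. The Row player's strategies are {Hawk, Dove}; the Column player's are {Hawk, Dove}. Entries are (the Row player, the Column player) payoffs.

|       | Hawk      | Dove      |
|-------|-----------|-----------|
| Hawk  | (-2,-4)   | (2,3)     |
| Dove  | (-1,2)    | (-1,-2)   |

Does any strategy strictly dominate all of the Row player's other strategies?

No strictly dominant strategy

Check whether one of the Row player's strategies beats all alternatives regardless of what the opponent does.
Hawk is not dominant: against Hawk, Dove gives -1 > -2.
Dove is not dominant: against Dove, Hawk gives 2 > -1.
No single strategy is best against every opponent action.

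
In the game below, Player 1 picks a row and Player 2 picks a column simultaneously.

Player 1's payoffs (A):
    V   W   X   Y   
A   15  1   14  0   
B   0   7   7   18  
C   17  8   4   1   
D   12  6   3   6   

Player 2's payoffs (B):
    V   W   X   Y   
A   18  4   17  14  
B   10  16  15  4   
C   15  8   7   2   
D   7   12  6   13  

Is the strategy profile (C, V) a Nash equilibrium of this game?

Yes

Holding Player 2 at V: Player 1 gets 17 from C, versus 15 from A, 0 from B, 12 from D. No profitable deviation for Player 1.
Holding Player 1 at C: Player 2 gets 15 from V, versus 8 from W, 7 from X, 2 from Y. No profitable deviation for Player 2 either.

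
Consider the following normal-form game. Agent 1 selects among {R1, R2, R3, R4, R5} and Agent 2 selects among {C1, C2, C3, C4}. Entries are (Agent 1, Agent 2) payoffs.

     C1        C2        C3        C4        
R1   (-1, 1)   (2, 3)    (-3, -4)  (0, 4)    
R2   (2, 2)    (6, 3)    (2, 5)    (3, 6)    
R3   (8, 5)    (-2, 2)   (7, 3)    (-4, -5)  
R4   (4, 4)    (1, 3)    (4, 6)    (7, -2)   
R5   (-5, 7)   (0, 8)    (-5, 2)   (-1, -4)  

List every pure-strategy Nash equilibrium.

Check mutual best responses: a cell is a NE iff neither player can gain by unilaterally deviating.
Agent 1's best responses — vs C1: R3 (payoff 8); vs C2: R2 (payoff 6); vs C3: R3 (payoff 7); vs C4: R4 (payoff 7).
Agent 2's best responses — vs R1: C4 (payoff 4); vs R2: C4 (payoff 6); vs R3: C1 (payoff 5); vs R4: C3 (payoff 6); vs R5: C2 (payoff 8).
The only mutual best response is (R3, C1); neither player gains by switching there.

(R3, C1)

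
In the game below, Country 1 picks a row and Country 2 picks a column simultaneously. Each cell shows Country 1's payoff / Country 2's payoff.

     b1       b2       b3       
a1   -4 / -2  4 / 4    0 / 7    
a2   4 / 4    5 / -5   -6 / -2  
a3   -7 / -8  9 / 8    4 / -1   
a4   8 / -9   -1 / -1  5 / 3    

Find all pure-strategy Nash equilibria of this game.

Find each player's best response to every opponent strategy; NE are the intersections.
Country 1's best responses — vs b1: a4 (payoff 8); vs b2: a3 (payoff 9); vs b3: a4 (payoff 5).
Country 2's best responses — vs a1: b3 (payoff 7); vs a2: b1 (payoff 4); vs a3: b2 (payoff 8); vs a4: b3 (payoff 3).
Mutual best responses occur at (a3, b2) and (a4, b3); at each, neither player gains by switching.

(a3, b2) and (a4, b3)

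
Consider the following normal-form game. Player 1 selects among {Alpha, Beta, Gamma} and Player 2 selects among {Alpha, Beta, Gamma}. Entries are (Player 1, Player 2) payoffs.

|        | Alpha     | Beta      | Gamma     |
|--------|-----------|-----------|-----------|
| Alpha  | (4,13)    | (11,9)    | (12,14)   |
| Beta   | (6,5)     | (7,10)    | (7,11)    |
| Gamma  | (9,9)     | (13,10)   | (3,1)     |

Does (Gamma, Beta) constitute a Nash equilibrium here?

Holding Player 2 at Beta: Player 1 gets 13 from Gamma, versus 11 from Alpha, 7 from Beta. No profitable deviation for Player 1.
Holding Player 1 at Gamma: Player 2 gets 10 from Beta, versus 9 from Alpha, 1 from Gamma. No profitable deviation for Player 2 either.

Yes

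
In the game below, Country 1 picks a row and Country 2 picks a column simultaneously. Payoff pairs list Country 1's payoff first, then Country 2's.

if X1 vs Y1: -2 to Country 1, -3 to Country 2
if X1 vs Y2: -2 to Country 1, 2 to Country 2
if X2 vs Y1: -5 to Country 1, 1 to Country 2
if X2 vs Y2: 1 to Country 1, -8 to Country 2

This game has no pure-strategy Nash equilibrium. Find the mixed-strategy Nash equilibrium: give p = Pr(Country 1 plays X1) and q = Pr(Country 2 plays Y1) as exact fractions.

p = 9/14, q = 1/2

In a mixed NE each player is indifferent between their pure strategies, so the opponent's mix sets the indifference.
Country 2 indifferent between Y1 and Y2: p·(-3) + (1−p)·1 = p·2 + (1−p)·(-8) ⟹ 1 + (-4)p = (-8) + 10p ⟹ p = 9/14.
Country 1 indifferent between X1 and X2: q·(-2) + (1−q)·(-2) = q·(-5) + (1−q)·1 ⟹ (-2) + 0q = 1 + (-6)q ⟹ q = 1/2.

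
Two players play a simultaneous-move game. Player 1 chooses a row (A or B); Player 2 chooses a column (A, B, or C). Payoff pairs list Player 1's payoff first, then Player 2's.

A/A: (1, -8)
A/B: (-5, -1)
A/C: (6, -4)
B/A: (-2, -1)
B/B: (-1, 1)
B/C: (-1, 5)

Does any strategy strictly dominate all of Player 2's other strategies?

A strategy is strictly dominant if it gives Player 2 a strictly higher payoff than every other strategy, against every choice by the opponent.
A is not dominant: against A, B gives -1 > -8.
B is not dominant: against B, C gives 5 > 1.
C is not dominant: against A, B gives -1 > -4.
No single strategy is best against every opponent action.

None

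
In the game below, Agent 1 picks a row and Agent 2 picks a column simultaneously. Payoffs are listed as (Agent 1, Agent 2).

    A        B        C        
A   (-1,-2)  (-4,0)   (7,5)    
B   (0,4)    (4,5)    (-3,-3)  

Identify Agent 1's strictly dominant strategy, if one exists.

A strategy is strictly dominant if it gives Agent 1 a strictly higher payoff than every other strategy, against every choice by the opponent.
A is not dominant: against A, B gives 0 > -1.
B is not dominant: against C, A gives 7 > -3.
No single strategy is best against every opponent action.

None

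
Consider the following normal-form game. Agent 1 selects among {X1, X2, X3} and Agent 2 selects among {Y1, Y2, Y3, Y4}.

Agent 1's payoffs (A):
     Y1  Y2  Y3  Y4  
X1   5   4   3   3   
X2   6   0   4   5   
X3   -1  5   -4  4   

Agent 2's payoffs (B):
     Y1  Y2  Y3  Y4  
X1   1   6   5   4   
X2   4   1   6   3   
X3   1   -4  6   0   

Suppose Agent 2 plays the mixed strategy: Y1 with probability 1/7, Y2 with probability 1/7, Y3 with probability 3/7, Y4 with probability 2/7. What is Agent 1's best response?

X2

Compute Agent 1's expected payoff from each pure strategy against the given mix.
X1: (1/7)·5 + (1/7)·4 + (3/7)·3 + (2/7)·3 = 24/7
X2: (1/7)·6 + (1/7)·0 + (3/7)·4 + (2/7)·5 = 4
X3: (1/7)·(-1) + (1/7)·5 + (3/7)·(-4) + (2/7)·4 = 0
Highest expected payoff is 4, from X2.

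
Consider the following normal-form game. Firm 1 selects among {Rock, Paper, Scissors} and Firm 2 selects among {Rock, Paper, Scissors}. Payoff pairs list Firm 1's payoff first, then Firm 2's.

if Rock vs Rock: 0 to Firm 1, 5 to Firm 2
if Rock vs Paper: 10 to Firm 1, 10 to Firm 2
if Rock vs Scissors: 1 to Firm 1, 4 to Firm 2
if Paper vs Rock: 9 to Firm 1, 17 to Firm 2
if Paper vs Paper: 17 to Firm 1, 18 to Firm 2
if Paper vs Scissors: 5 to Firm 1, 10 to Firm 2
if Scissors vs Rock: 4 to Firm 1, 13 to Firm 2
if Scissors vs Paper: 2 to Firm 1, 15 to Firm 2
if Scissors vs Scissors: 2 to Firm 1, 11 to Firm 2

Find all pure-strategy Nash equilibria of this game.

A profile is a Nash equilibrium when each player is best-responding to the other.
Firm 1's best responses — vs Rock: Paper (payoff 9); vs Paper: Paper (payoff 17); vs Scissors: Paper (payoff 5).
Firm 2's best responses — vs Rock: Paper (payoff 10); vs Paper: Paper (payoff 18); vs Scissors: Paper (payoff 15).
The only mutual best response is (Paper, Paper); neither player gains by switching there.

(Paper, Paper)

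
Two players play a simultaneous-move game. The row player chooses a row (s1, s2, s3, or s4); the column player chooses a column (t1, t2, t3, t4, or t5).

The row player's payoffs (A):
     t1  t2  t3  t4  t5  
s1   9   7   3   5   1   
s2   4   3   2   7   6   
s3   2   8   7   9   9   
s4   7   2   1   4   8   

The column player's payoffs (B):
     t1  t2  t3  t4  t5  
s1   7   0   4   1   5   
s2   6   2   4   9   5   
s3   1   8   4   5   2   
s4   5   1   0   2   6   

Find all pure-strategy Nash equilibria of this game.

Find each player's best response to every opponent strategy; NE are the intersections.
The row player's best responses — vs t1: s1 (payoff 9); vs t2: s3 (payoff 8); vs t3: s3 (payoff 7); vs t4: s3 (payoff 9); vs t5: s3 (payoff 9).
The column player's best responses — vs s1: t1 (payoff 7); vs s2: t4 (payoff 9); vs s3: t2 (payoff 8); vs s4: t5 (payoff 6).
Mutual best responses occur at (s1, t1) and (s3, t2); at each, neither player gains by switching.

(s1, t1) and (s3, t2)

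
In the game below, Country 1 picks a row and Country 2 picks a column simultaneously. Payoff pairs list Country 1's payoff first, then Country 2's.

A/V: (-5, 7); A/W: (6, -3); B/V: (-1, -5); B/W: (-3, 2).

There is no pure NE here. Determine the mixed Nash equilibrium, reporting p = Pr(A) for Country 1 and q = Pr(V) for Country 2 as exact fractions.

p = 7/17, q = 9/13

Each player's mixing probability is pinned down by making the *other* player indifferent.
Country 2 indifferent between V and W: p·7 + (1−p)·(-5) = p·(-3) + (1−p)·2 ⟹ (-5) + 12p = 2 + (-5)p ⟹ p = 7/17.
Country 1 indifferent between A and B: q·(-5) + (1−q)·6 = q·(-1) + (1−q)·(-3) ⟹ 6 + (-11)q = (-3) + 2q ⟹ q = 9/13.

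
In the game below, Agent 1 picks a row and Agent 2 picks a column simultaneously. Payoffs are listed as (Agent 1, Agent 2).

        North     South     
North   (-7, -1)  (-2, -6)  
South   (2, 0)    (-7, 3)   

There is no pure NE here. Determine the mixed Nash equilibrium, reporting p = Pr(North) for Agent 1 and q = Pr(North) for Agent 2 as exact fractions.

p = 3/8, q = 5/14

Each player's mixing probability is pinned down by making the *other* player indifferent.
Agent 2 indifferent between North and South: p·(-1) + (1−p)·0 = p·(-6) + (1−p)·3 ⟹ 0 + (-1)p = 3 + (-9)p ⟹ p = 3/8.
Agent 1 indifferent between North and South: q·(-7) + (1−q)·(-2) = q·2 + (1−q)·(-7) ⟹ (-2) + (-5)q = (-7) + 9q ⟹ q = 5/14.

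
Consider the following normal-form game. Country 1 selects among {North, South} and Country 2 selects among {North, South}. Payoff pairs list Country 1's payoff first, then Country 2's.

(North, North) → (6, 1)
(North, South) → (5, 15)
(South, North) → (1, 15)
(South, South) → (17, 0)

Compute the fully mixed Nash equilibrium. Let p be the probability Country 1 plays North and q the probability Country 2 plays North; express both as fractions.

p = 15/29, q = 12/17

In a mixed NE each player is indifferent between their pure strategies, so the opponent's mix sets the indifference.
Country 2 indifferent between North and South: p·1 + (1−p)·15 = p·15 + (1−p)·0 ⟹ 15 + (-14)p = 0 + 15p ⟹ p = 15/29.
Country 1 indifferent between North and South: q·6 + (1−q)·5 = q·1 + (1−q)·17 ⟹ 5 + 1q = 17 + (-16)q ⟹ q = 12/17.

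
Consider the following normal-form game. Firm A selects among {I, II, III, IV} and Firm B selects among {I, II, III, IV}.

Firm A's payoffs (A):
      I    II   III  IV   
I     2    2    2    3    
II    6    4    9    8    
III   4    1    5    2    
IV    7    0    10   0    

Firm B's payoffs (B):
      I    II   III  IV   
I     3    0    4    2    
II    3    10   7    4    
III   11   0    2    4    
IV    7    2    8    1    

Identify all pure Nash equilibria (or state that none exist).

Find each player's best response to every opponent strategy; NE are the intersections.
Firm A's best responses — vs I: IV (payoff 7); vs II: II (payoff 4); vs III: IV (payoff 10); vs IV: II (payoff 8).
Firm B's best responses — vs I: III (payoff 4); vs II: II (payoff 10); vs III: I (payoff 11); vs IV: III (payoff 8).
Mutual best responses occur at (II, II) and (IV, III); at each, neither player gains by switching.

(II, II) and (IV, III)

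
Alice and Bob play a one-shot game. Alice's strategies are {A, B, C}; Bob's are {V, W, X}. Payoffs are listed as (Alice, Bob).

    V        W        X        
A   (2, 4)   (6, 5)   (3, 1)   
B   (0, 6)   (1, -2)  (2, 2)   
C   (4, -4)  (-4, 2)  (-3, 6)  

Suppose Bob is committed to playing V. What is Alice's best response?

With Bob fixed at V, Alice's payoffs are: A → 2, B → 0, C → 4.
The maximum is 4, achieved by C.

C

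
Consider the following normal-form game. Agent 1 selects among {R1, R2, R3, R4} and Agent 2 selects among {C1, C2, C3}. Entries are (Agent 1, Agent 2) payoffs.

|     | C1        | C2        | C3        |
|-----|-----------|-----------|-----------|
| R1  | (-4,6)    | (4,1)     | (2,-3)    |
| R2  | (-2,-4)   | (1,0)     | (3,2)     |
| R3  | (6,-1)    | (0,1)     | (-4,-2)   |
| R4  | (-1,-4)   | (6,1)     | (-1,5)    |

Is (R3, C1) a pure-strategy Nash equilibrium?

Holding Agent 2 at C1: Agent 1 gets 6 from R3, versus -4 from R1, -2 from R2, -1 from R4. No profitable deviation for Agent 1.
Holding Agent 1 at R3: Agent 2 gets -1 from C1 but could get 1 by switching to C2. Agent 2 has a profitable deviation.

No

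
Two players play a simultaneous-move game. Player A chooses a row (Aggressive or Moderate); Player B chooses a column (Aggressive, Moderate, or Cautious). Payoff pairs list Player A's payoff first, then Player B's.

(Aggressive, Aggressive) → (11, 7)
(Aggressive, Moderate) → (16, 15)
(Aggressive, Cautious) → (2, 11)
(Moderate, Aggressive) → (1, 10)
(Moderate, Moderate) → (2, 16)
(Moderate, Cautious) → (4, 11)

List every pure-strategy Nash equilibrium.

(Aggressive, Moderate)

Find each player's best response to every opponent strategy; NE are the intersections.
Player A's best responses — vs Aggressive: Aggressive (payoff 11); vs Moderate: Aggressive (payoff 16); vs Cautious: Moderate (payoff 4).
Player B's best responses — vs Aggressive: Moderate (payoff 15); vs Moderate: Moderate (payoff 16).
The only mutual best response is (Aggressive, Moderate); neither player gains by switching there.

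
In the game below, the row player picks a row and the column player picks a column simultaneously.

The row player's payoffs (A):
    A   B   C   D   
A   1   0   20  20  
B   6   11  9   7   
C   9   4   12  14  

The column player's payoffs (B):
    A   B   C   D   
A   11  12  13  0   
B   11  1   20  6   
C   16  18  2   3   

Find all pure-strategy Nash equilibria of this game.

(A, C)

Check mutual best responses: a cell is a NE iff neither player can gain by unilaterally deviating.
The row player's best responses — vs A: C (payoff 9); vs B: B (payoff 11); vs C: A (payoff 20); vs D: A (payoff 20).
The column player's best responses — vs A: C (payoff 13); vs B: C (payoff 20); vs C: B (payoff 18).
The only mutual best response is (A, C); neither player gains by switching there.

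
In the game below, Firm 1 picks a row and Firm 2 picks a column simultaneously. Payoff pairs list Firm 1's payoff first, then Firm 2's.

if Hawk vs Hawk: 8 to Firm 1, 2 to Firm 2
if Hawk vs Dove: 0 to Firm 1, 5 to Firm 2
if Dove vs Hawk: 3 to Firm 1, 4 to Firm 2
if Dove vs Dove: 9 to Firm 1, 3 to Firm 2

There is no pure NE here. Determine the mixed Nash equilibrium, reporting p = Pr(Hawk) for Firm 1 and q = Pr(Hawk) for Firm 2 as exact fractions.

p = 1/4, q = 9/14

Each player's mixing probability is pinned down by making the *other* player indifferent.
Firm 2 indifferent between Hawk and Dove: p·2 + (1−p)·4 = p·5 + (1−p)·3 ⟹ 4 + (-2)p = 3 + 2p ⟹ p = 1/4.
Firm 1 indifferent between Hawk and Dove: q·8 + (1−q)·0 = q·3 + (1−q)·9 ⟹ 0 + 8q = 9 + (-6)q ⟹ q = 9/14.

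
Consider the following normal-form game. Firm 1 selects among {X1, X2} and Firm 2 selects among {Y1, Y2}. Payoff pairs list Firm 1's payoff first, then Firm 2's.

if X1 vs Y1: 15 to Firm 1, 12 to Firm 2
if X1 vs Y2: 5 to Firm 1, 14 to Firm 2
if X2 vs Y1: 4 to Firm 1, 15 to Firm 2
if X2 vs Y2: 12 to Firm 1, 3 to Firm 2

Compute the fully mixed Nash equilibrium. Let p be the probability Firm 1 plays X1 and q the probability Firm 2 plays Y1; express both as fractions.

p = 6/7, q = 7/18

Each player's mixing probability is pinned down by making the *other* player indifferent.
Firm 2 indifferent between Y1 and Y2: p·12 + (1−p)·15 = p·14 + (1−p)·3 ⟹ 15 + (-3)p = 3 + 11p ⟹ p = 6/7.
Firm 1 indifferent between X1 and X2: q·15 + (1−q)·5 = q·4 + (1−q)·12 ⟹ 5 + 10q = 12 + (-8)q ⟹ q = 7/18.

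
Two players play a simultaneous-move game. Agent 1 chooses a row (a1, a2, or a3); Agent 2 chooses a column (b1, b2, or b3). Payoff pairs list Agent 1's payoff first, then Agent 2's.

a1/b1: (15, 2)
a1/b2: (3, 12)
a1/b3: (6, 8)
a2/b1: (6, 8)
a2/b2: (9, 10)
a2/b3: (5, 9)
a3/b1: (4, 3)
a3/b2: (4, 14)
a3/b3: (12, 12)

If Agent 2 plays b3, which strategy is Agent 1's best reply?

With Agent 2 fixed at b3, Agent 1's payoffs are: a1 → 6, a2 → 5, a3 → 12.
The maximum is 12, achieved by a3.

a3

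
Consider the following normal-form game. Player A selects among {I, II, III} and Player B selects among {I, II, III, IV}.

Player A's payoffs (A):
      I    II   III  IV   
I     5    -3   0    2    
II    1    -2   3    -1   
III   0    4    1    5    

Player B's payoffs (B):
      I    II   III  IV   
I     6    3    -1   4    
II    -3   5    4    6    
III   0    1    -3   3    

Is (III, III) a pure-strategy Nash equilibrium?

Holding Player B at III: Player A gets 1 from III but could get 3 by switching to II. Player A has a profitable deviation.

No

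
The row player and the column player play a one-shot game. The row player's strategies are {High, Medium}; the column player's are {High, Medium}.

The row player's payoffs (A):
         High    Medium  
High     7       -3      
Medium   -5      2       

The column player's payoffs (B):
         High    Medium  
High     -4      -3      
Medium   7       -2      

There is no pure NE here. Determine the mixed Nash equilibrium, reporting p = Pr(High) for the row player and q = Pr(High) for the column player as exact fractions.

p = 9/10, q = 5/17

Each player's mixing probability is pinned down by making the *other* player indifferent.
The column player indifferent between High and Medium: p·(-4) + (1−p)·7 = p·(-3) + (1−p)·(-2) ⟹ 7 + (-11)p = (-2) + (-1)p ⟹ p = 9/10.
The row player indifferent between High and Medium: q·7 + (1−q)·(-3) = q·(-5) + (1−q)·2 ⟹ (-3) + 10q = 2 + (-7)q ⟹ q = 5/17.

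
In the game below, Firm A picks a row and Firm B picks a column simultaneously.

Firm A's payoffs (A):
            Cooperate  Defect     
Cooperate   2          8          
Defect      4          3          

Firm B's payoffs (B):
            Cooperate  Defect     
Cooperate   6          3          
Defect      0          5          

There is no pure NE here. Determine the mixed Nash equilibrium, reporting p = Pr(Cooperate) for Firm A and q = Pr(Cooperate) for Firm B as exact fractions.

In a mixed NE each player is indifferent between their pure strategies, so the opponent's mix sets the indifference.
Firm B indifferent between Cooperate and Defect: p·6 + (1−p)·0 = p·3 + (1−p)·5 ⟹ 0 + 6p = 5 + (-2)p ⟹ p = 5/8.
Firm A indifferent between Cooperate and Defect: q·2 + (1−q)·8 = q·4 + (1−q)·3 ⟹ 8 + (-6)q = 3 + 1q ⟹ q = 5/7.

p = 5/8, q = 5/7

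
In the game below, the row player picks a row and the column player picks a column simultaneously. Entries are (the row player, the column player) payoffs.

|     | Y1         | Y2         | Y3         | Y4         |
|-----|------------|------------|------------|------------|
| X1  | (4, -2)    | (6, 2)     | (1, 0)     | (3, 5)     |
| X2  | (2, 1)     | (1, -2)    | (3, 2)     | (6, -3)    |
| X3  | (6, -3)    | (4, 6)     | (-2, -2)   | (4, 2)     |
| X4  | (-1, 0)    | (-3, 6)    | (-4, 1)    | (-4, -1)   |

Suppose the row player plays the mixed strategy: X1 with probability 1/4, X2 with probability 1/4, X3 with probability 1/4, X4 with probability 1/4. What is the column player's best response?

Compute the column player's expected payoff from each pure strategy against the given mix.
Y1: (1/4)·(-2) + (1/4)·1 + (1/4)·(-3) + (1/4)·0 = -1
Y2: (1/4)·2 + (1/4)·(-2) + (1/4)·6 + (1/4)·6 = 3
Y3: (1/4)·0 + (1/4)·2 + (1/4)·(-2) + (1/4)·1 = 1/4
Y4: (1/4)·5 + (1/4)·(-3) + (1/4)·2 + (1/4)·(-1) = 3/4
Highest expected payoff is 3, from Y2.

Y2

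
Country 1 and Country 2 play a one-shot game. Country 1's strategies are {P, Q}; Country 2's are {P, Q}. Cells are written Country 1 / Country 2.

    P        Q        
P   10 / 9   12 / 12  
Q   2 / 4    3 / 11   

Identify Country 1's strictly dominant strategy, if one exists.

P

A strategy is strictly dominant if it gives Country 1 a strictly higher payoff than every other strategy, against every choice by the opponent.
P strictly dominates: vs P: 10 > 2; vs Q: 12 > 3.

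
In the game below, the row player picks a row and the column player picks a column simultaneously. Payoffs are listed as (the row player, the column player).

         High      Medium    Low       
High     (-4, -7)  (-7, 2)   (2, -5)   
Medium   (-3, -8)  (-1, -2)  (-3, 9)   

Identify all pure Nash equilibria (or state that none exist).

A profile is a Nash equilibrium when each player is best-responding to the other.
The row player's best responses — vs High: Medium (payoff -3); vs Medium: Medium (payoff -1); vs Low: High (payoff 2).
The column player's best responses — vs High: Medium (payoff 2); vs Medium: Low (payoff 9).
No cell has both players best-responding. For instance, the row player's best reply to Medium is Medium, but against Medium the column player prefers Low over Medium.

No pure-strategy Nash equilibrium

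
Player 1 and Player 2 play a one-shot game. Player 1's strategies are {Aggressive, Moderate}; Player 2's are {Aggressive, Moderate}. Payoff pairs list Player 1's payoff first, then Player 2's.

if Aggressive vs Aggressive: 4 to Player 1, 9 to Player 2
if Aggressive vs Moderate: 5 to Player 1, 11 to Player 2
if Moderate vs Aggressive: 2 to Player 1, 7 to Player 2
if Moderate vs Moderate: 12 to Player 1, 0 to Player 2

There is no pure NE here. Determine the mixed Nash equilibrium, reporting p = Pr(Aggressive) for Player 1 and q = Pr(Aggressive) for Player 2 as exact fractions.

p = 7/9, q = 7/9

In a mixed NE each player is indifferent between their pure strategies, so the opponent's mix sets the indifference.
Player 2 indifferent between Aggressive and Moderate: p·9 + (1−p)·7 = p·11 + (1−p)·0 ⟹ 7 + 2p = 0 + 11p ⟹ p = 7/9.
Player 1 indifferent between Aggressive and Moderate: q·4 + (1−q)·5 = q·2 + (1−q)·12 ⟹ 5 + (-1)q = 12 + (-10)q ⟹ q = 7/9.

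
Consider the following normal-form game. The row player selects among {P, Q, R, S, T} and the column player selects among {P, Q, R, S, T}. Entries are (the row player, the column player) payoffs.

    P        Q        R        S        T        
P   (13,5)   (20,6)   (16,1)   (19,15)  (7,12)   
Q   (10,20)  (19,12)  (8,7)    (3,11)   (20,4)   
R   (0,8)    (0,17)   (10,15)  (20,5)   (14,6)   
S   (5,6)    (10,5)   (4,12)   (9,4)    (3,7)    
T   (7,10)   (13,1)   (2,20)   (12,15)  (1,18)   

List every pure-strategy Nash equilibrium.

Find each player's best response to every opponent strategy; NE are the intersections.
The row player's best responses — vs P: P (payoff 13); vs Q: P (payoff 20); vs R: P (payoff 16); vs S: R (payoff 20); vs T: Q (payoff 20).
The column player's best responses — vs P: S (payoff 15); vs Q: P (payoff 20); vs R: Q (payoff 17); vs S: R (payoff 12); vs T: R (payoff 20).
No cell has both players best-responding. For instance, the row player's best reply to Q is P, but against P the column player prefers S over Q.

No pure-strategy Nash equilibrium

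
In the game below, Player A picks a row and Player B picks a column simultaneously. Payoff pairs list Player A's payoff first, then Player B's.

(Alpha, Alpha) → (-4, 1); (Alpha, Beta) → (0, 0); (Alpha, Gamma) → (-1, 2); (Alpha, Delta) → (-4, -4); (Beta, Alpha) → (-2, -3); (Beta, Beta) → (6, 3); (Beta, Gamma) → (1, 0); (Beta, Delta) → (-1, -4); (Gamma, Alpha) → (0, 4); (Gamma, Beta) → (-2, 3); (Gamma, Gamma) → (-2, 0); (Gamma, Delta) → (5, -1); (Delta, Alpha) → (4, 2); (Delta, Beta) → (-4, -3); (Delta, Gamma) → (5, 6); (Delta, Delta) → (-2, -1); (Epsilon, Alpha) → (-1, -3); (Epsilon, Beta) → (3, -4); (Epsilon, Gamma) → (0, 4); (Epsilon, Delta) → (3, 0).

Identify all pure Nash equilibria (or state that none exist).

(Beta, Beta) and (Delta, Gamma)

Find each player's best response to every opponent strategy; NE are the intersections.
Player A's best responses — vs Alpha: Delta (payoff 4); vs Beta: Beta (payoff 6); vs Gamma: Delta (payoff 5); vs Delta: Gamma (payoff 5).
Player B's best responses — vs Alpha: Gamma (payoff 2); vs Beta: Beta (payoff 3); vs Gamma: Alpha (payoff 4); vs Delta: Gamma (payoff 6); vs Epsilon: Gamma (payoff 4).
Mutual best responses occur at (Beta, Beta) and (Delta, Gamma); at each, neither player gains by switching.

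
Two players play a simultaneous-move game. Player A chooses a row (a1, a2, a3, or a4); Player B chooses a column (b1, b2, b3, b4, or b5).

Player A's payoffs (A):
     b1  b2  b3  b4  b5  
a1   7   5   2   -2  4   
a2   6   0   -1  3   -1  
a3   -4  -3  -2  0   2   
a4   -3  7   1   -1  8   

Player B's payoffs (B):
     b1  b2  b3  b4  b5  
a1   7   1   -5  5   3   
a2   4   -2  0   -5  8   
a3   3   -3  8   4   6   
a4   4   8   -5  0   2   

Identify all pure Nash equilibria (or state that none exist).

(a1, b1) and (a4, b2)

A profile is a Nash equilibrium when each player is best-responding to the other.
Player A's best responses — vs b1: a1 (payoff 7); vs b2: a4 (payoff 7); vs b3: a1 (payoff 2); vs b4: a2 (payoff 3); vs b5: a4 (payoff 8).
Player B's best responses — vs a1: b1 (payoff 7); vs a2: b5 (payoff 8); vs a3: b3 (payoff 8); vs a4: b2 (payoff 8).
Mutual best responses occur at (a1, b1) and (a4, b2); at each, neither player gains by switching.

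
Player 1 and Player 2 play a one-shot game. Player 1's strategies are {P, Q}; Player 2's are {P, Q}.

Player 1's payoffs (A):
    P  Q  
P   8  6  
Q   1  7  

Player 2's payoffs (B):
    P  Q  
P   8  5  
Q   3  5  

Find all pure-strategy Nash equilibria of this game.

Find each player's best response to every opponent strategy; NE are the intersections.
Player 1's best responses — vs P: P (payoff 8); vs Q: Q (payoff 7).
Player 2's best responses — vs P: P (payoff 8); vs Q: Q (payoff 5).
Mutual best responses occur at (P, P) and (Q, Q); at each, neither player gains by switching.

(P, P) and (Q, Q)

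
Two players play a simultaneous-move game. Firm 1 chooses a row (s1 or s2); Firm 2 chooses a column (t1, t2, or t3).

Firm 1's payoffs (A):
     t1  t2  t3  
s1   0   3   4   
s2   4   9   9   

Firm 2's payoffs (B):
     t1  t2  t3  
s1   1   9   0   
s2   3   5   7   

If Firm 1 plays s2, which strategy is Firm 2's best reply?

t3

With Firm 1 fixed at s2, Firm 2's payoffs are: t1 → 3, t2 → 5, t3 → 7.
The maximum is 7, achieved by t3.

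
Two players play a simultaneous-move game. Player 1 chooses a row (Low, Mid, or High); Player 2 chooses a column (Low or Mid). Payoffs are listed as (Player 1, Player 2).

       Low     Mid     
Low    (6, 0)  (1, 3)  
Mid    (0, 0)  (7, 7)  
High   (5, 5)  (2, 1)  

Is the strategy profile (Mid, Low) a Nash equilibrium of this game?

No

Holding Player 2 at Low: Player 1 gets 0 from Mid but could get 6 by switching to Low. Player 1 has a profitable deviation.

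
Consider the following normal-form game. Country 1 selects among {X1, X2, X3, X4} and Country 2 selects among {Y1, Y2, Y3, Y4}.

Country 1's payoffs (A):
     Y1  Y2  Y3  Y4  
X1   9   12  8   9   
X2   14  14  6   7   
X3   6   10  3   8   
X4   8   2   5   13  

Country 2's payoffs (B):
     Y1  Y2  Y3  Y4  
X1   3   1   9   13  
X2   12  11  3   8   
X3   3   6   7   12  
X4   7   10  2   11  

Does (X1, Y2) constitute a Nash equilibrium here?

Holding Country 2 at Y2: Country 1 gets 12 from X1 but could get 14 by switching to X2. Country 1 has a profitable deviation.

No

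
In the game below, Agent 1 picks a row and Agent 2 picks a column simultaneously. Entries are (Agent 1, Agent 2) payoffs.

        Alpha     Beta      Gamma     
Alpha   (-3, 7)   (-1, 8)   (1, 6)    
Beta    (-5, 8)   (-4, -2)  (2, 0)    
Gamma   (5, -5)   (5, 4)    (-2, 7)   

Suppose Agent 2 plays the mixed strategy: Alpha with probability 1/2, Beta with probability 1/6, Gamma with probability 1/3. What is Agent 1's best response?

Compute Agent 1's expected payoff from each pure strategy against the given mix.
Alpha: (1/2)·(-3) + (1/6)·(-1) + (1/3)·1 = -4/3
Beta: (1/2)·(-5) + (1/6)·(-4) + (1/3)·2 = -5/2
Gamma: (1/2)·5 + (1/6)·5 + (1/3)·(-2) = 8/3
Highest expected payoff is 8/3, from Gamma.

Gamma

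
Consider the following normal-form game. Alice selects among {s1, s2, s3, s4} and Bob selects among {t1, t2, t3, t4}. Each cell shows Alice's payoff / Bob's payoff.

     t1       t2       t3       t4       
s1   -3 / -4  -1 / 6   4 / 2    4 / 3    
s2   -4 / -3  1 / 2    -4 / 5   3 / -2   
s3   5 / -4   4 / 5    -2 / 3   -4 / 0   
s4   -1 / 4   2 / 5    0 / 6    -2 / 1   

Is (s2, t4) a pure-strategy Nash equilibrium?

Holding Bob at t4: Alice gets 3 from s2 but could get 4 by switching to s1. Alice has a profitable deviation.

No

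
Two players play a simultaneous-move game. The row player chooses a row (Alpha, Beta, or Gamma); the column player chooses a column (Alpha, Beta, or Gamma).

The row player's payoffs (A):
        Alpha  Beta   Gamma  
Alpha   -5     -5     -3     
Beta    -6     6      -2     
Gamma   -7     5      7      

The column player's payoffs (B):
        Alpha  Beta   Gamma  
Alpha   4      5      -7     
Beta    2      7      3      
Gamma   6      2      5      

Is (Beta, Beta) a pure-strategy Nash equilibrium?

Yes

Holding the column player at Beta: the row player gets 6 from Beta, versus -5 from Alpha, 5 from Gamma. No profitable deviation for the row player.
Holding the row player at Beta: the column player gets 7 from Beta, versus 2 from Alpha, 3 from Gamma. No profitable deviation for the column player either.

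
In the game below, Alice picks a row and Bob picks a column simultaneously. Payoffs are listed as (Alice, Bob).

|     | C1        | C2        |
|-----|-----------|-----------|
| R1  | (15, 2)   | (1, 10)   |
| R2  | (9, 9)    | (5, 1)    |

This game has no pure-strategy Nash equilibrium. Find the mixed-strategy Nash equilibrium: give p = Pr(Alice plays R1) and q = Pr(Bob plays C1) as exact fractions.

p = 1/2, q = 2/5

In a mixed NE each player is indifferent between their pure strategies, so the opponent's mix sets the indifference.
Bob indifferent between C1 and C2: p·2 + (1−p)·9 = p·10 + (1−p)·1 ⟹ 9 + (-7)p = 1 + 9p ⟹ p = 1/2.
Alice indifferent between R1 and R2: q·15 + (1−q)·1 = q·9 + (1−q)·5 ⟹ 1 + 14q = 5 + 4q ⟹ q = 2/5.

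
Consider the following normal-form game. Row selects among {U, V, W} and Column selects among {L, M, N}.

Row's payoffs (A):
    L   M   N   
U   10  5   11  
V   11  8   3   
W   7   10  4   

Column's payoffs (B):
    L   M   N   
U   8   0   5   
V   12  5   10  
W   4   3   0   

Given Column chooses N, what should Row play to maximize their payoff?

With Column fixed at N, Row's payoffs are: U → 11, V → 3, W → 4.
The maximum is 11, achieved by U.

U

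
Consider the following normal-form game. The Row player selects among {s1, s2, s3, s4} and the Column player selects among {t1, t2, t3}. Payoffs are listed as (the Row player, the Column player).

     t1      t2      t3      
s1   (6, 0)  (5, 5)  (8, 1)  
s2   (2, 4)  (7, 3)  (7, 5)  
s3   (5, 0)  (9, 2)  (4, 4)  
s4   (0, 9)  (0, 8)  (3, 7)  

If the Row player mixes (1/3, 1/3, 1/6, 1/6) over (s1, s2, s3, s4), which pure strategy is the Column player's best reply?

Compute the Column player's expected payoff from each pure strategy against the given mix.
t1: (1/3)·0 + (1/3)·4 + (1/6)·0 + (1/6)·9 = 17/6
t2: (1/3)·5 + (1/3)·3 + (1/6)·2 + (1/6)·8 = 13/3
t3: (1/3)·1 + (1/3)·5 + (1/6)·4 + (1/6)·7 = 23/6
Highest expected payoff is 13/3, from t2.

t2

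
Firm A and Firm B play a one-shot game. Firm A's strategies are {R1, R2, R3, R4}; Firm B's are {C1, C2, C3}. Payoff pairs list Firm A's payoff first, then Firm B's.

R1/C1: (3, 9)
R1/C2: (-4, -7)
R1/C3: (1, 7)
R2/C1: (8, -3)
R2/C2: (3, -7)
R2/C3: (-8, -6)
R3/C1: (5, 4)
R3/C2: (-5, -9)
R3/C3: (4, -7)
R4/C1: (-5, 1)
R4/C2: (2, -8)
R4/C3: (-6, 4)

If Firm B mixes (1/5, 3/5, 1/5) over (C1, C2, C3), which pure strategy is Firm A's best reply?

R2

Compute Firm A's expected payoff from each pure strategy against the given mix.
R1: (1/5)·3 + (3/5)·(-4) + (1/5)·1 = -8/5
R2: (1/5)·8 + (3/5)·3 + (1/5)·(-8) = 9/5
R3: (1/5)·5 + (3/5)·(-5) + (1/5)·4 = -6/5
R4: (1/5)·(-5) + (3/5)·2 + (1/5)·(-6) = -1
Highest expected payoff is 9/5, from R2.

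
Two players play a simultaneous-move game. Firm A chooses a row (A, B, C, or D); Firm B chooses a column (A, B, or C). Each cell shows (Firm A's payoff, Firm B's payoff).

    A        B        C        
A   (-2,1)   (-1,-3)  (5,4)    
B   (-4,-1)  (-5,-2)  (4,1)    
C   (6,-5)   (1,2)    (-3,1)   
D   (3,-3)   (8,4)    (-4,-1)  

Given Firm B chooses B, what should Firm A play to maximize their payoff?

D

With Firm B fixed at B, Firm A's payoffs are: A → -1, B → -5, C → 1, D → 8.
The maximum is 8, achieved by D.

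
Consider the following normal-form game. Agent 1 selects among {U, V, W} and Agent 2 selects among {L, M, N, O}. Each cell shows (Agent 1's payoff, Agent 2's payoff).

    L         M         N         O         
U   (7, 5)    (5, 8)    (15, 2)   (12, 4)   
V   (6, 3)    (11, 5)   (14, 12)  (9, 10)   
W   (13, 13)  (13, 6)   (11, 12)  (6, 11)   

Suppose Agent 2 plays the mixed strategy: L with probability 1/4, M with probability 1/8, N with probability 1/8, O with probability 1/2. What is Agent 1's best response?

Agent 1's best reply maximizes expected payoff against the mix.
U: (1/4)·7 + (1/8)·5 + (1/8)·15 + (1/2)·12 = 41/4
V: (1/4)·6 + (1/8)·11 + (1/8)·14 + (1/2)·9 = 73/8
W: (1/4)·13 + (1/8)·13 + (1/8)·11 + (1/2)·6 = 37/4
Highest expected payoff is 41/4, from U.

U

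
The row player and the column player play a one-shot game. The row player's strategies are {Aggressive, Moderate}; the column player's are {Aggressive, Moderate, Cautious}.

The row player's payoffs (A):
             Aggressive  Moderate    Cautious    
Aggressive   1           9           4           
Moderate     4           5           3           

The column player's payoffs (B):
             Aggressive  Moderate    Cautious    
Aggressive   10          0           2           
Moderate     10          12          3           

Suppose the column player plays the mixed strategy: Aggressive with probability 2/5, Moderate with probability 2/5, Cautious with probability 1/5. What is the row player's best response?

Aggressive

Compute the row player's expected payoff from each pure strategy against the given mix.
Aggressive: (2/5)·1 + (2/5)·9 + (1/5)·4 = 24/5
Moderate: (2/5)·4 + (2/5)·5 + (1/5)·3 = 21/5
Highest expected payoff is 24/5, from Aggressive.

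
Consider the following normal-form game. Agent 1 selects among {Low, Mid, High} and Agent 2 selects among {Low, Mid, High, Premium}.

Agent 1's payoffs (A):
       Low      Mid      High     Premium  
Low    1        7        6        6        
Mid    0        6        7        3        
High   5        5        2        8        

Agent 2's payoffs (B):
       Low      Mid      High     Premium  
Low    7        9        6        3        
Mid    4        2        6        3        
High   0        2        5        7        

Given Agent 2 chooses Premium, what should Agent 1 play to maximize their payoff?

With Agent 2 fixed at Premium, Agent 1's payoffs are: Low → 6, Mid → 3, High → 8.
The maximum is 8, achieved by High.

High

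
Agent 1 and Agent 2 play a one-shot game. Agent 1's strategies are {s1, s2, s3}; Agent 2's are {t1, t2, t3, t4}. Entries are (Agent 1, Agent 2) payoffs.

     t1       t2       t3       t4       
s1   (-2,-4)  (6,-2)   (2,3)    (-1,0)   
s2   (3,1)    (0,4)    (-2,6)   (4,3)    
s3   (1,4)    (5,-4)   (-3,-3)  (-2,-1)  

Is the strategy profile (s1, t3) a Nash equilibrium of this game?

Yes

Holding Agent 2 at t3: Agent 1 gets 2 from s1, versus -2 from s2, -3 from s3. No profitable deviation for Agent 1.
Holding Agent 1 at s1: Agent 2 gets 3 from t3, versus -4 from t1, -2 from t2, 0 from t4. No profitable deviation for Agent 2 either.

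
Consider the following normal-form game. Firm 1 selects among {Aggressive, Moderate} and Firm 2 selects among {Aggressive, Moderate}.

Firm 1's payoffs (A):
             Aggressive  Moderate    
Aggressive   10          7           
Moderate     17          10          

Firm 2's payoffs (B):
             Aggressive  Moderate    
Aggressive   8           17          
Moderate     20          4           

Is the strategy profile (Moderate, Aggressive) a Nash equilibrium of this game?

Holding Firm 2 at Aggressive: Firm 1 gets 17 from Moderate, versus 10 from Aggressive. No profitable deviation for Firm 1.
Holding Firm 1 at Moderate: Firm 2 gets 20 from Aggressive, versus 4 from Moderate. No profitable deviation for Firm 2 either.

Yes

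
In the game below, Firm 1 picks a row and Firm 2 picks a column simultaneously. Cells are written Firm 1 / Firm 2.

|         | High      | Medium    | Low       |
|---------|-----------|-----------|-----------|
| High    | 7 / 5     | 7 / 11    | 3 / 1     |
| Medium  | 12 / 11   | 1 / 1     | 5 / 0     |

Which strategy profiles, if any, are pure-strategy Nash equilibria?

(High, Medium) and (Medium, High)

A profile is a Nash equilibrium when each player is best-responding to the other.
Firm 1's best responses — vs High: Medium (payoff 12); vs Medium: High (payoff 7); vs Low: Medium (payoff 5).
Firm 2's best responses — vs High: Medium (payoff 11); vs Medium: High (payoff 11).
Mutual best responses occur at (High, Medium) and (Medium, High); at each, neither player gains by switching.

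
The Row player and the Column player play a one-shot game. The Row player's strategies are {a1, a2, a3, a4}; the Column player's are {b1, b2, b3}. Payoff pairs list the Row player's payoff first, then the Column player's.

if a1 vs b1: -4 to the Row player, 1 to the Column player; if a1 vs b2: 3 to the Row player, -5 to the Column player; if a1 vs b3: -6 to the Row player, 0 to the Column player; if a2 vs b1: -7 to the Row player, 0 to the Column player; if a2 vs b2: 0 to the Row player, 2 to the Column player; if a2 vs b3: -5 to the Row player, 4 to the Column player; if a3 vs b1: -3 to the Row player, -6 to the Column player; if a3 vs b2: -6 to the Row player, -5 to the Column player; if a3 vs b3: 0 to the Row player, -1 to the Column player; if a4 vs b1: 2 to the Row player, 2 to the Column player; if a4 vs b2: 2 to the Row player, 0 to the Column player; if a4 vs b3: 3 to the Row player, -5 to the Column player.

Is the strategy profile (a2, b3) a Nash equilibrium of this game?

No

Holding the Column player at b3: the Row player gets -5 from a2 but could get 3 by switching to a4. The Row player has a profitable deviation.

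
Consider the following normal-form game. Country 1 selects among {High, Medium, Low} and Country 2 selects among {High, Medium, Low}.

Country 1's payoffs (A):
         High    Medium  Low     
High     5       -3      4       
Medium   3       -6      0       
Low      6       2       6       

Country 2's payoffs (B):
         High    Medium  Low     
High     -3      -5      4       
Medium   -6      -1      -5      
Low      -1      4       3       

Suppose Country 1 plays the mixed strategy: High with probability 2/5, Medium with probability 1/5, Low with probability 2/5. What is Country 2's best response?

Low

Country 2's best reply maximizes expected payoff against the mix.
High: (2/5)·(-3) + (1/5)·(-6) + (2/5)·(-1) = -14/5
Medium: (2/5)·(-5) + (1/5)·(-1) + (2/5)·4 = -3/5
Low: (2/5)·4 + (1/5)·(-5) + (2/5)·3 = 9/5
Highest expected payoff is 9/5, from Low.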